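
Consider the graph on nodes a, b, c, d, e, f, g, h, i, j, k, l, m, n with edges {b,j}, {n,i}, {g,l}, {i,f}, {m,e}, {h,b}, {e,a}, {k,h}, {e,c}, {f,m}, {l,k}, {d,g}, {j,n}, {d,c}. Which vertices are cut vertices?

Removing e increases the component count from 1 to 2, so e is a cut vertex.
By contrast removing l leaves 1 component; it is not a cut vertex. No other vertex is a cut vertex either.

e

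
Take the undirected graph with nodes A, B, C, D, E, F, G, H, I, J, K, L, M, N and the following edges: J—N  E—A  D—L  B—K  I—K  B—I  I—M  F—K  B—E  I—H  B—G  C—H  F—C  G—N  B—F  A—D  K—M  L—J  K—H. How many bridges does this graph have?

0

The edges on the cycle B-F-C-H-K-B are not bridges since each lies on that cycle.
Every edge lies on some cycle, so there are no bridges.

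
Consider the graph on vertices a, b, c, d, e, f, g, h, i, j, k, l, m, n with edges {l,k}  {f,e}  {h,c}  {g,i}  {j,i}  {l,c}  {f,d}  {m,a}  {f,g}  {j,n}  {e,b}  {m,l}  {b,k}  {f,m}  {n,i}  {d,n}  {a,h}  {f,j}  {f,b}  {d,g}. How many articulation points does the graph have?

1

Removing f increases the component count from 1 to 2, so f is a cut vertex.
By contrast removing j leaves 1 component; it is not a cut vertex. No other vertex is a cut vertex either.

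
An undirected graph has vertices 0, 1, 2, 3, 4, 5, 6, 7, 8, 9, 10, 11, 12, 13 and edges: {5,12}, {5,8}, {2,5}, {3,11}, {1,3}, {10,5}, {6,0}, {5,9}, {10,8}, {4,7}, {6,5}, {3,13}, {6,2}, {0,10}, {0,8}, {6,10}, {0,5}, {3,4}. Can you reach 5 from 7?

The component containing 7 is {1, 3, 4, 7, 11, 13}, and 5 is not in it.

No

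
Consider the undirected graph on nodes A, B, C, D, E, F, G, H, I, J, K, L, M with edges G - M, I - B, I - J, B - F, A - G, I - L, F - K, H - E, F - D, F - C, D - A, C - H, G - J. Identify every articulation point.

Removing C increases the component count from 1 to 2, so C is a cut vertex.
Removing F increases the component count from 1 to 3, so F is a cut vertex.
Removing G increases the component count from 1 to 2, so G is a cut vertex.
Likewise H, I are cut vertices.
By contrast removing J leaves 1 component; it is not a cut vertex. No other vertex is a cut vertex either.

C, F, G, H, I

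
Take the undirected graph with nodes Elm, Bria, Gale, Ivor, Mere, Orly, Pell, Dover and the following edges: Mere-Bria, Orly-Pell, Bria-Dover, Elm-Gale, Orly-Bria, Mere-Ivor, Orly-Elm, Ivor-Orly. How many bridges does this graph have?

4

The edges on the cycle Mere-Ivor-Orly-Bria-Mere are not bridges since each lies on that cycle.
But removing Bria-Dover disconnects Bria from Dover; removing Orly-Elm disconnects Orly from Elm; removing Elm-Gale disconnects Elm from Gale; removing Orly-Pell disconnects Orly from Pell — these are bridges.
That makes 4 bridges.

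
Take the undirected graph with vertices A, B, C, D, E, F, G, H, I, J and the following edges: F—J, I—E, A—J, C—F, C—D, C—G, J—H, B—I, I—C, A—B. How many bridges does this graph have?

The edges on the cycle A-B-I-C-F-J-A are not bridges since each lies on that cycle.
But removing E—I disconnects E from I; removing J—H disconnects J from H; removing D—C disconnects D from C; removing C—G disconnects C from G — these are bridges.
That makes 4 bridges.

4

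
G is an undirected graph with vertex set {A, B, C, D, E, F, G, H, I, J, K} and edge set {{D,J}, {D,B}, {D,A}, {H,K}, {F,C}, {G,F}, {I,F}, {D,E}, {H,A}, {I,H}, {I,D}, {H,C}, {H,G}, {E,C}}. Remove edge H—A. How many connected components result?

H and A are still connected via H-I-D-A, so the component count stays at 1.

1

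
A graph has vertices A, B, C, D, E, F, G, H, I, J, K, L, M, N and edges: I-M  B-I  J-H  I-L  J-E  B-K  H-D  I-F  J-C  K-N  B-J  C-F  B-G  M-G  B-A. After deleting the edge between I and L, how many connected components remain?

2

Before removal there is 1 component.
I-L is a bridge — removing it separates I's side from L's side.
After removal: 2 components.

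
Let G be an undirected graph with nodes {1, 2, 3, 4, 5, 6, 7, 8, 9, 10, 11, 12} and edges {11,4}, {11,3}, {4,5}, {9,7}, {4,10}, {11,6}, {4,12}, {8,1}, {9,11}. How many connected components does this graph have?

3

2 is isolated — a component by itself.
Starting from 1 we can reach 1, 8. That is one component of size 2.
Starting from 3 we can reach 3, 4, 5, 6, 7, 9, 10, 11, 12. That is one component of size 9.
Total: 3 components.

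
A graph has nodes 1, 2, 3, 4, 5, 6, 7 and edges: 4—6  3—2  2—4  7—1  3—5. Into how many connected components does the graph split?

Starting from 1 we can reach 1, 7. That is one component of size 2.
Starting from 2 we can reach 2, 3, 4, 5, 6. That is one component of size 5.
Total: 2 components.

2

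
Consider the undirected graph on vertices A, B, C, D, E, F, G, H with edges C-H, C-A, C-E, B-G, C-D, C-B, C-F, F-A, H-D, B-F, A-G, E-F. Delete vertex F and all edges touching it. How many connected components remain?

1

With F gone, the remaining components are: {A, B, C, D, E, G, H}.
That is 1 component.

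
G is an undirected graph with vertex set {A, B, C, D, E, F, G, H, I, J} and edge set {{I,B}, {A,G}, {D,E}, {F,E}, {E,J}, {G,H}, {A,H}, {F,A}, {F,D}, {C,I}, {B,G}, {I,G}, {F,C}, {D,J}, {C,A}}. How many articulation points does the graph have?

Removing F increases the component count from 1 to 2, so F is a cut vertex.
By contrast removing C leaves 1 component; it is not a cut vertex. No other vertex is a cut vertex either.

1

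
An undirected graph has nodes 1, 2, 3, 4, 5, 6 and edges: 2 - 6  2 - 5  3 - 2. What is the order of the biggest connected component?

4

1 is isolated — a component by itself.
4 is isolated — a component by itself.
Starting from 2 we can reach 2, 3, 5, 6. That is one component of size 4.
The largest has 4 vertices.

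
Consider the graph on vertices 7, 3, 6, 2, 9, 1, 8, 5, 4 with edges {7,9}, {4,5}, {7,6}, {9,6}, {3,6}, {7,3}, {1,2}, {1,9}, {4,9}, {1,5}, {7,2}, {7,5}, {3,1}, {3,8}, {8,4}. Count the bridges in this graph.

The edges on the cycle 7-3-1-2-7 are not bridges since each lies on that cycle.
Every edge lies on some cycle, so there are no bridges.

0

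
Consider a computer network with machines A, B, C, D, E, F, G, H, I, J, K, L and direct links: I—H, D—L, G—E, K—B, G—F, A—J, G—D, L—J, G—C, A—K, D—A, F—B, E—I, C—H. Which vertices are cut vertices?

G

Removing G increases the component count from 1 to 2, so G is a cut vertex.
By contrast removing D leaves 1 component; it is not a cut vertex. No other vertex is a cut vertex either.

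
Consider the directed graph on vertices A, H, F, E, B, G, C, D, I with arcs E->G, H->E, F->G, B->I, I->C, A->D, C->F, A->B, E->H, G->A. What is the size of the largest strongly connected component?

{A, B, C, F, G, I} are all mutually reachable — one SCC of size 6.
{E, H} are all mutually reachable — one SCC of size 2.
{D} is an SCC by itself.
The largest has 6 vertices.

6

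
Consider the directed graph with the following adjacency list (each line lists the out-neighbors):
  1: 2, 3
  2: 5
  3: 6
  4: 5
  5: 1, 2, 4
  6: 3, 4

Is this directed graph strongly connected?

Yes

From 4 we can reach every vertex (1, 2, 3, 4, 5, 6), and every vertex can reach 4 (1, 2, 3, 4, 5, 6). So the whole graph is one strongly connected component.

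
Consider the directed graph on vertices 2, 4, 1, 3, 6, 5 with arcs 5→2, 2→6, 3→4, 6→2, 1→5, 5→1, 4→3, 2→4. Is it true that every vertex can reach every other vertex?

No

There is no directed path from 6 to 1, so the graph is not strongly connected.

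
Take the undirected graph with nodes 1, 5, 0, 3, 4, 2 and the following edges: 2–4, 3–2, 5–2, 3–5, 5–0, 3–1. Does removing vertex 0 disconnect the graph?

Deleting 0 leaves 1 component (was 1), so 0 is not a cut vertex.

No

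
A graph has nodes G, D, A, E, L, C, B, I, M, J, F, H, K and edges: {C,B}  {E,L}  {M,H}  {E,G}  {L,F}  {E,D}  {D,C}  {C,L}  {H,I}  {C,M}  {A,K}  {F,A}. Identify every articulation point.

A, C, E, F, H, L, M

Removing A increases the component count from 2 to 3, so A is a cut vertex.
Removing C increases the component count from 2 to 4, so C is a cut vertex.
Removing E increases the component count from 2 to 3, so E is a cut vertex.
Likewise F, H, L, M are cut vertices.
By contrast removing B leaves 2 components; it is not a cut vertex. No other vertex is a cut vertex either.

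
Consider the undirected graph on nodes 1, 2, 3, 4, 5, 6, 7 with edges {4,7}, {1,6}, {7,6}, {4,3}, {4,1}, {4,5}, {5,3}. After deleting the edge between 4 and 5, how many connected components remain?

4 and 5 are still connected via 4-3-5, so the component count stays at 2.

2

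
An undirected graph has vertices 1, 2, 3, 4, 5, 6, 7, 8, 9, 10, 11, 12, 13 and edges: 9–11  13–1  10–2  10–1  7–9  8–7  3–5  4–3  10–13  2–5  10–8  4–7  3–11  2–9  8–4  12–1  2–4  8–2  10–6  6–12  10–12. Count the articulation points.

1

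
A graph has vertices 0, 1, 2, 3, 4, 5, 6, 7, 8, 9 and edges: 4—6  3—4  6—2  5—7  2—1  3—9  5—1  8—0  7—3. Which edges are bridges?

The edges on the cycle 5-7-3-4-6-2-1-5 are not bridges since each lies on that cycle.
But removing 8—0 disconnects 8 from 0; removing 3—9 disconnects 3 from 9 — these are bridges.

0-8, 3-9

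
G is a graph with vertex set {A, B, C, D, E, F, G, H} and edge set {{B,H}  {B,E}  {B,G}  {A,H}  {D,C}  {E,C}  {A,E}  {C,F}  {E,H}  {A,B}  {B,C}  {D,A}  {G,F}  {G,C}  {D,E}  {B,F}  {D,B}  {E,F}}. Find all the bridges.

none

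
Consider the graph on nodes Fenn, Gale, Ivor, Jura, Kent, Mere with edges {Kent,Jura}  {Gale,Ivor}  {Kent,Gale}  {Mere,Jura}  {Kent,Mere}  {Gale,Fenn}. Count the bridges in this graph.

3

The edges on the cycle Kent-Mere-Jura-Kent are not bridges since each lies on that cycle.
But removing Kent–Gale disconnects Kent from Gale; removing Gale–Fenn disconnects Gale from Fenn; removing Gale–Ivor disconnects Gale from Ivor — these are bridges.
That makes 3 bridges.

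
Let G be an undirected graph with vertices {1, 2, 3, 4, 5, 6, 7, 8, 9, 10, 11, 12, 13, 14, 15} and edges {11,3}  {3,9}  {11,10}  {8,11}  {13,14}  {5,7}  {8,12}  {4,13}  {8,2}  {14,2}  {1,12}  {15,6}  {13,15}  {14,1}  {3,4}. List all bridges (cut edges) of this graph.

10-11, 13-15, 15-6, 3-9, 5-7

The edges on the cycle 8-11-3-4-13-14-1-12-8 are not bridges since each lies on that cycle.
But removing 9 - 3 disconnects 9 from 3; removing 5 - 7 disconnects 5 from 7; removing 13 - 15 disconnects 13 from 15; removing 6 - 15 disconnects 6 from 15 — these are bridges.
In total 5 edges are bridges.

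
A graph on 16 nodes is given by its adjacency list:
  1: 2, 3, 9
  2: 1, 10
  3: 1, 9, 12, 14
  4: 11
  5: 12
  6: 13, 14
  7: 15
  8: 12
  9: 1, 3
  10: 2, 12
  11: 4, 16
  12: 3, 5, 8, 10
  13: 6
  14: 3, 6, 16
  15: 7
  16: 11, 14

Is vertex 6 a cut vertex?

Yes

Deleting 6 raises the number of components from 2 to 3, so 6 is a cut vertex.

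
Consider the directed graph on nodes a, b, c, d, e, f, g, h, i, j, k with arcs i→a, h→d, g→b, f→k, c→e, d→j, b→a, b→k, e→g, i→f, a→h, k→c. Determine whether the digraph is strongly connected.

There is no directed path from j to a, so the graph is not strongly connected.

No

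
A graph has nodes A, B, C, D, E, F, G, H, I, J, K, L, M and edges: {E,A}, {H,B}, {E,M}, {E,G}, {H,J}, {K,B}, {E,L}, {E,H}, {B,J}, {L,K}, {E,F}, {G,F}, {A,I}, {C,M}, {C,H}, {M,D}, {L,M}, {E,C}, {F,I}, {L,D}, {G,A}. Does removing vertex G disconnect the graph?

Deleting G leaves 1 component (was 1) (its neighbors A, E, F remain connected to each other), so G is not a cut vertex.

No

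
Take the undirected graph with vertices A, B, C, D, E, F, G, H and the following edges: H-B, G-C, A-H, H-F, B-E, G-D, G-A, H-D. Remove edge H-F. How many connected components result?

Before removal there is 1 component.
H-F is a bridge — removing it separates H's side from F's side.
After removal: 2 components.

2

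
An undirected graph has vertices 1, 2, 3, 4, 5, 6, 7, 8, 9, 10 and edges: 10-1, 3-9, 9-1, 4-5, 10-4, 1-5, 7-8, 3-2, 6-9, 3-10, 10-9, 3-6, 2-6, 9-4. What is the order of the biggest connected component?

Starting from 7 we can reach 7, 8. That is one component of size 2.
Starting from 1 we can reach 1, 2, 3, 4, 5, 6, 9, 10. That is one component of size 8.
The largest has 8 vertices.

8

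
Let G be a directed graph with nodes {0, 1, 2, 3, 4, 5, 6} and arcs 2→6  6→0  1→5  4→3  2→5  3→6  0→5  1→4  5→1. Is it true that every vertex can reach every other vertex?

There is no directed path from 1 to 2, so the graph is not strongly connected.

No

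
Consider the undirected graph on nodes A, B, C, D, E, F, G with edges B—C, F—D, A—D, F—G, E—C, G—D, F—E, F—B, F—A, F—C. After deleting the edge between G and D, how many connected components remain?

1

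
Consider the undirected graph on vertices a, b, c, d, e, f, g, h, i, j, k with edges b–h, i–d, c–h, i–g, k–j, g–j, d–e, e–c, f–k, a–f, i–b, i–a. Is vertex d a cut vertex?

No

Deleting d leaves 1 component (was 1) (its neighbors e, i remain connected to each other), so d is not a cut vertex.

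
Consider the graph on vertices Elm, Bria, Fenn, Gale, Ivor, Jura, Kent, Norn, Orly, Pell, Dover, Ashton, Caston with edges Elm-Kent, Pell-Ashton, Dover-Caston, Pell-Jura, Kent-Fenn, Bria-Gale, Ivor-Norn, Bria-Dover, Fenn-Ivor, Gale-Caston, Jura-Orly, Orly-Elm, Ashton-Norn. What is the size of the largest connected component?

9

Starting from Bria we can reach Bria, Gale, Dover, Caston. That is one component of size 4.
Starting from Elm we can reach Elm, Fenn, Ivor, Jura, Kent, Norn, Orly, Pell, Ashton. That is one component of size 9.
The largest has 9 vertices.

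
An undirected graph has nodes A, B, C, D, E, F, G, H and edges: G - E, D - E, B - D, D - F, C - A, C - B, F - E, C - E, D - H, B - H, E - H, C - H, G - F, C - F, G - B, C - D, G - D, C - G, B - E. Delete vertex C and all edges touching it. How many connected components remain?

2

With C gone, the remaining components are: {A}; {B, D, E, F, G, H}.
That is 2 components.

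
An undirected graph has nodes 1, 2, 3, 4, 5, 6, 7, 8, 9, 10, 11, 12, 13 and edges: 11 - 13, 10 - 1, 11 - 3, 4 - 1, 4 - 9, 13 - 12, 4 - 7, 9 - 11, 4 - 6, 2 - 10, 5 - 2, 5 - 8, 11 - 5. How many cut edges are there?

The edges on the cycle 4-9-11-5-2-10-1-4 are not bridges since each lies on that cycle.
But removing 13 - 11 disconnects 13 from 11; removing 11 - 3 disconnects 11 from 3; removing 5 - 8 disconnects 5 from 8; removing 4 - 6 disconnects 4 from 6 — these are bridges.
In total 6 edges are bridges.

6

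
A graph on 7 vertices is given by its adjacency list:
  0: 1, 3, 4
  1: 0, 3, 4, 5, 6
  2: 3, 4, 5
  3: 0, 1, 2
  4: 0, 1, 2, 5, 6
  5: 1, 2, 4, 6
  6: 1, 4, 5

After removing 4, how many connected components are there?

1

With 4 gone, the remaining components are: {0, 1, 2, 3, 5, 6}.
That is 1 component.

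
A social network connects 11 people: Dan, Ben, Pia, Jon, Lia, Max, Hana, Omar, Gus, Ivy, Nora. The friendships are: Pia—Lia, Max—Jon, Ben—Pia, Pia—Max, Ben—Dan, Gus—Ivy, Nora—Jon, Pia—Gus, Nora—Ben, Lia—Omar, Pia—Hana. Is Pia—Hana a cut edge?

Yes

Removing Pia—Hana leaves no path between Pia and Hana: the component count goes from 1 to 2. So it is a bridge.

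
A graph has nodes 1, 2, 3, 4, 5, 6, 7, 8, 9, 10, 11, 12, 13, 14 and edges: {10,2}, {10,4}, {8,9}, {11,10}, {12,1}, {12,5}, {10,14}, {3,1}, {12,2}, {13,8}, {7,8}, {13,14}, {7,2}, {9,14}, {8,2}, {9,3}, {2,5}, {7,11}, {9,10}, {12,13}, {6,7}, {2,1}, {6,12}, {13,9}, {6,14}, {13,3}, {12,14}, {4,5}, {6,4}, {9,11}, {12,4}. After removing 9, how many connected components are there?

With 9 gone, the remaining components are: {1, 2, 3, 4, 5, 6, 7, 8, 10, 11, 12, 13, 14}.
That is 1 component.

1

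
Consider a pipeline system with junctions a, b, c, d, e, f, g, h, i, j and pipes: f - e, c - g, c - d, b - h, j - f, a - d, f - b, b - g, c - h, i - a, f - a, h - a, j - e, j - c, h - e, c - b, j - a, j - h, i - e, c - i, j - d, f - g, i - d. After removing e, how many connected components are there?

With e gone, the remaining components are: {a, b, c, d, f, g, h, i, j}.
That is 1 component.

1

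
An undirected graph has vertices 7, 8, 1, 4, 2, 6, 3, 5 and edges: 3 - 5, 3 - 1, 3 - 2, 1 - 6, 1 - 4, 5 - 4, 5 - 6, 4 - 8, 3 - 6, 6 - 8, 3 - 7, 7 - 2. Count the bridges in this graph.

The edges on the cycle 3-7-2-3 are not bridges since each lies on that cycle.
Every edge lies on some cycle, so there are no bridges.

0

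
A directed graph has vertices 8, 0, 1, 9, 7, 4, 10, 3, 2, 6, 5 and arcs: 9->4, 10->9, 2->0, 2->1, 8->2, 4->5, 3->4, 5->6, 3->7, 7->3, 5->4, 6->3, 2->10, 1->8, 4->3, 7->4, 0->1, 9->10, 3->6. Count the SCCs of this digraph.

3

{3, 4, 5, 6, 7} are all mutually reachable — one SCC of size 5.
{0, 1, 2, 8} are all mutually reachable — one SCC of size 4.
{9, 10} are all mutually reachable — one SCC of size 2.
That gives 3 strongly connected components.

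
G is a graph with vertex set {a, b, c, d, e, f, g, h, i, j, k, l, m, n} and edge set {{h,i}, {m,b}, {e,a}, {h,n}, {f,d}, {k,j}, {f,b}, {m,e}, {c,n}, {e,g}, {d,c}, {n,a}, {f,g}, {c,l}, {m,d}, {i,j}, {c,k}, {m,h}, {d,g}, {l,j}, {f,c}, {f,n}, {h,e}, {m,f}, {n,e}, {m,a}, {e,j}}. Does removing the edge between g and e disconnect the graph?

No

After removing g–e, the path g-f-m-e still connects them, so the edge is not a bridge.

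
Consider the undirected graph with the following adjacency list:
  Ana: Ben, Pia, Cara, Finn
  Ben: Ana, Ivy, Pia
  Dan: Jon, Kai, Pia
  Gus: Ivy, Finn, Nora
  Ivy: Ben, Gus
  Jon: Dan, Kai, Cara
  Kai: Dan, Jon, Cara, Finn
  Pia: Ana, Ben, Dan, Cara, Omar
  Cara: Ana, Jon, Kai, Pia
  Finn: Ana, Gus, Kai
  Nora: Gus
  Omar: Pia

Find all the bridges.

The edges on the cycle Finn-Gus-Ivy-Ben-Pia-Dan-Kai-Finn are not bridges since each lies on that cycle.
But removing Gus-Nora disconnects Gus from Nora; removing Omar-Pia disconnects Omar from Pia — these are bridges.

Gus-Nora, Omar-Pia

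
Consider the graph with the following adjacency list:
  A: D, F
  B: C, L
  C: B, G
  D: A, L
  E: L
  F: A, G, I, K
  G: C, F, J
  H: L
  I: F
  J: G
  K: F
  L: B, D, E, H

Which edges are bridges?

E-L, F-I, F-K, G-J, H-L

The edges on the cycle A-D-L-B-C-G-F-A are not bridges since each lies on that cycle.
But removing K-F disconnects K from F; removing I-F disconnects I from F; removing J-G disconnects J from G; removing L-E disconnects L from E — these are bridges.
In total 5 edges are bridges.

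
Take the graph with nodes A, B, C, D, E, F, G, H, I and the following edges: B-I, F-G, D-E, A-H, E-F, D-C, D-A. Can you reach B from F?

The component containing F is {A, C, D, E, F, G, H}, and B is not in it.

No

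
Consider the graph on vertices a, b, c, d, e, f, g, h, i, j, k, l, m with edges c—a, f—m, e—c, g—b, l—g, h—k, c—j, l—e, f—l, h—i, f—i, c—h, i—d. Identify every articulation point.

Removing c increases the component count from 1 to 3, so c is a cut vertex.
Removing f increases the component count from 1 to 2, so f is a cut vertex.
Removing g increases the component count from 1 to 2, so g is a cut vertex.
Likewise h, i, l are cut vertices.
By contrast removing b leaves 1 component; it is not a cut vertex. No other vertex is a cut vertex either.

c, f, g, h, i, l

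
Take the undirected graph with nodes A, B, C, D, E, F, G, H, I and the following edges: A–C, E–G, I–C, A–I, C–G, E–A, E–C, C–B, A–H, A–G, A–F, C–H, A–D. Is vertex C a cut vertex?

Yes

Deleting C raises the number of components from 1 to 2, so C is a cut vertex.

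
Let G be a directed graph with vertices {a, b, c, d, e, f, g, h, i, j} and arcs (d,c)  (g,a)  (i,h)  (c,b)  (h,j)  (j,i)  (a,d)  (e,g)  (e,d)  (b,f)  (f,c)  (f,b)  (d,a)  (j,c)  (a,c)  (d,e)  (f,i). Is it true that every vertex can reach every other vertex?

No

There is no directed path from c to a, so the graph is not strongly connected.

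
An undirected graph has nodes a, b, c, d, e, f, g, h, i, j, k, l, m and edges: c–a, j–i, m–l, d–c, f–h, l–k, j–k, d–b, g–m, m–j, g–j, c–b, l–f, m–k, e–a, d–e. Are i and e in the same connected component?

The component containing i is {f, g, h, i, j, k, l, m}, and e is not in it.

No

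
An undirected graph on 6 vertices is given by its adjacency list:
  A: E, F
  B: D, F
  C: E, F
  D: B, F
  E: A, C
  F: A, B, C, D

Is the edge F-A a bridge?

After removing F-A, the path F-C-E-A still connects them, so the edge is not a bridge.

No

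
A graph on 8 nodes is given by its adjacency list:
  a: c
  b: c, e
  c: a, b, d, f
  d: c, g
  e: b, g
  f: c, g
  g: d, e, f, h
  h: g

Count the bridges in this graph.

2

The edges on the cycle c-b-e-g-f-c are not bridges since each lies on that cycle.
But removing h-g disconnects h from g; removing c-a disconnects c from a — these are bridges.
That makes 2 bridges.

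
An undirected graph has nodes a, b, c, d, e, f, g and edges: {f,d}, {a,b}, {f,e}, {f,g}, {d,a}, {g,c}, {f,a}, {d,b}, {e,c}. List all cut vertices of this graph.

f

Removing f increases the component count from 1 to 2, so f is a cut vertex.
By contrast removing e leaves 1 component; it is not a cut vertex. No other vertex is a cut vertex either.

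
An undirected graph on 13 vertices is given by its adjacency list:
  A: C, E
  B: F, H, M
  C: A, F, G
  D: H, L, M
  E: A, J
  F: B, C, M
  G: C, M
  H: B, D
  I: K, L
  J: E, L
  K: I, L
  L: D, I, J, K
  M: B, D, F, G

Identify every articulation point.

L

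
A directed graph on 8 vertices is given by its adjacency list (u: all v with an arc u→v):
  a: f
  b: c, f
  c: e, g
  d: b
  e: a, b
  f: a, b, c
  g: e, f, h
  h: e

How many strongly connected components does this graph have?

{a, b, c, e, f, g, h} are all mutually reachable — one SCC of size 7.
{d} is an SCC by itself.
That gives 2 strongly connected components.

2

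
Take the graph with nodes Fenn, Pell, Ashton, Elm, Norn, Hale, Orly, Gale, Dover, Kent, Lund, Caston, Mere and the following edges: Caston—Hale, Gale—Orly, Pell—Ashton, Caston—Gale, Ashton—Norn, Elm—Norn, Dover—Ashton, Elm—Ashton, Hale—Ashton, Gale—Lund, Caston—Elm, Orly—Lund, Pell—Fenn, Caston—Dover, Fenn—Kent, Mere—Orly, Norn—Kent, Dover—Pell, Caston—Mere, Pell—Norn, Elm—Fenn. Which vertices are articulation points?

Removing Caston increases the component count from 1 to 2, so Caston is a cut vertex.
By contrast removing Mere leaves 1 component; it is not a cut vertex. No other vertex is a cut vertex either.

Caston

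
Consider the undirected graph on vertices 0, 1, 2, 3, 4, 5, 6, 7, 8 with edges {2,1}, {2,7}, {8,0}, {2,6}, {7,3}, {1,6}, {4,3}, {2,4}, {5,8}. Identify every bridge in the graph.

The edges on the cycle 2-1-6-2 are not bridges since each lies on that cycle.
But removing 5-8 disconnects 5 from 8; removing 0-8 disconnects 0 from 8 — these are bridges.

0-8, 5-8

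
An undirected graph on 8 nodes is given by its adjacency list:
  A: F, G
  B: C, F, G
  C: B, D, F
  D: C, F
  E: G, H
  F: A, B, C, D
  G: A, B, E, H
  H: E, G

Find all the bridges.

none

The edges on the cycle G-H-E-G are not bridges since each lies on that cycle.
Every edge lies on some cycle, so there are no bridges.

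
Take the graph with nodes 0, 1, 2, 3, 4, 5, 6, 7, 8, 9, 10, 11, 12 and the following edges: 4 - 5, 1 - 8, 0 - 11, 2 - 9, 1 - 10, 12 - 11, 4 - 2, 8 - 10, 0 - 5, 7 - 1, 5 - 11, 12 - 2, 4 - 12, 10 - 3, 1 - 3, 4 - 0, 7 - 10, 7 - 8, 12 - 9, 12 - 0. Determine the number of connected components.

6 is isolated — a component by itself.
Starting from 1 we can reach 1, 3, 7, 8, 10. That is one component of size 5.
Starting from 0 we can reach 0, 2, 4, 5, 9, 11, 12. That is one component of size 7.
Total: 3 components.

3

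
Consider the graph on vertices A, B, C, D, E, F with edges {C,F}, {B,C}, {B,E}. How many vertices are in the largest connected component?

4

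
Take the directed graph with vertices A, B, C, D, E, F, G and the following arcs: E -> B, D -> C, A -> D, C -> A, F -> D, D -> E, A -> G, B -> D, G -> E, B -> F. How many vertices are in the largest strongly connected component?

7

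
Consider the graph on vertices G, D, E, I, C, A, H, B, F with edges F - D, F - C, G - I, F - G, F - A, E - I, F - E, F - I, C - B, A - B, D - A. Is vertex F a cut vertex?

Yes

Deleting F raises the number of components from 2 to 3, so F is a cut vertex.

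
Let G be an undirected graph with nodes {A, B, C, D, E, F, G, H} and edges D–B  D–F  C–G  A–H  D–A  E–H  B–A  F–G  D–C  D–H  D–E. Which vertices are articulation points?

Removing D increases the component count from 1 to 2, so D is a cut vertex.
By contrast removing C leaves 1 component; it is not a cut vertex. No other vertex is a cut vertex either.

D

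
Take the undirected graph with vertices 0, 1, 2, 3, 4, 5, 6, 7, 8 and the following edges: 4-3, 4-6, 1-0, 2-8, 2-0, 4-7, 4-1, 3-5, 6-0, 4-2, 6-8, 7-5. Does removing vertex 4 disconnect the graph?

Yes

Deleting 4 raises the number of components from 1 to 2, so 4 is a cut vertex.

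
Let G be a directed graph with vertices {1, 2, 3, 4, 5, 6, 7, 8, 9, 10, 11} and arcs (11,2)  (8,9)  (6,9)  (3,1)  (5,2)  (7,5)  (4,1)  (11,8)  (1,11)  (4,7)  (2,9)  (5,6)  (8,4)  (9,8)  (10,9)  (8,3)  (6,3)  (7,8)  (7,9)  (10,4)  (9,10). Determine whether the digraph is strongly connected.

Yes

From 5 we can reach every vertex (1, 2, 3, 4, 5, 6, 7, 8, 9, 10, 11), and every vertex can reach 5 (1, 2, 3, 4, 5, 6, 7, 8, 9, 10, 11). So the whole graph is one strongly connected component.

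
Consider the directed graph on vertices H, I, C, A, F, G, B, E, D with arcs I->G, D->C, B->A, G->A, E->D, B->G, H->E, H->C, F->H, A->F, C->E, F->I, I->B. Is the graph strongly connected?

No

There is no directed path from H to I, so the graph is not strongly connected.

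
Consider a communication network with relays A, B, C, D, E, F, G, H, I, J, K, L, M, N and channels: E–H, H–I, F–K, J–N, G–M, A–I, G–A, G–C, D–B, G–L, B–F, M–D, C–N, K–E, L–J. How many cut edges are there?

0

The edges on the cycle G-M-D-B-F-K-E-H-I-A-G are not bridges since each lies on that cycle.
Every edge lies on some cycle, so there are no bridges.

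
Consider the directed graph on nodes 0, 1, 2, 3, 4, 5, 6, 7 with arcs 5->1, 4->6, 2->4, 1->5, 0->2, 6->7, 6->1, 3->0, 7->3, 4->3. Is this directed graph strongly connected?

There is no directed path from 5 to 3, so the graph is not strongly connected.

No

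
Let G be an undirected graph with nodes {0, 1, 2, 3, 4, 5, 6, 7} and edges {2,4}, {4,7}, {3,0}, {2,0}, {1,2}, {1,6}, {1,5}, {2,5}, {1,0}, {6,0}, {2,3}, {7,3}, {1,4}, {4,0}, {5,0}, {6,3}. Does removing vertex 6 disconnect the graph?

No

Deleting 6 leaves 1 component (was 1) (its neighbors 0, 1, 3 remain connected to each other), so 6 is not a cut vertex.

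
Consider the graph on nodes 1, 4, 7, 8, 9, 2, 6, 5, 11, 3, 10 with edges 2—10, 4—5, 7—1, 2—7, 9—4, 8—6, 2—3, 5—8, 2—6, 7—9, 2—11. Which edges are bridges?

The edges on the cycle 2-7-9-4-5-8-6-2 are not bridges since each lies on that cycle.
But removing 2—11 disconnects 2 from 11; removing 1—7 disconnects 1 from 7; removing 2—3 disconnects 2 from 3; removing 2—10 disconnects 2 from 10 — these are bridges.

1-7, 10-2, 11-2, 2-3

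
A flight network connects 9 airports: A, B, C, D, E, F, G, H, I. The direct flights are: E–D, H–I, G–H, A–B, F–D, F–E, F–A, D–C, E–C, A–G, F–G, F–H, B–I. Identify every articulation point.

Removing F increases the component count from 1 to 2, so F is a cut vertex.
By contrast removing I leaves 1 component; it is not a cut vertex. No other vertex is a cut vertex either.

F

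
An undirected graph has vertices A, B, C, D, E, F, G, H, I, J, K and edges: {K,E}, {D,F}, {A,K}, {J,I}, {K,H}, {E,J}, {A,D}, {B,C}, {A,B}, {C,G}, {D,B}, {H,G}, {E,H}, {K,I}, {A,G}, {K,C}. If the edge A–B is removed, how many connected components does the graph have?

1

A and B are still connected via A-D-B, so the component count stays at 1.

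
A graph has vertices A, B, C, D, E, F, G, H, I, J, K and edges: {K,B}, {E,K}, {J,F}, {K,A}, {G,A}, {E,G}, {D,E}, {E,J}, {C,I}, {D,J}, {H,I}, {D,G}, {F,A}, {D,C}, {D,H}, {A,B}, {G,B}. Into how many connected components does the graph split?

1

Starting from A we can reach A, B, C, D, E, F, G, H, I, J, K. That is one component of size 11.
Total: 1 component.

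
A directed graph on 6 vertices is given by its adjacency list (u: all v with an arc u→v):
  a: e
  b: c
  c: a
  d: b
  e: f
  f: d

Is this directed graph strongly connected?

Yes

From b we can reach every vertex (a, b, c, d, e, f), and every vertex can reach b (a, b, c, d, e, f). So the whole graph is one strongly connected component.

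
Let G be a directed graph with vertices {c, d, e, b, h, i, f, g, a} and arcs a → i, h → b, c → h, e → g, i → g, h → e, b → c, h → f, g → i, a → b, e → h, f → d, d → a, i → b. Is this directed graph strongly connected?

Yes

From a we can reach every vertex (a, b, c, d, e, f, g, h, i), and every vertex can reach a (a, b, c, d, e, f, g, h, i). So the whole graph is one strongly connected component.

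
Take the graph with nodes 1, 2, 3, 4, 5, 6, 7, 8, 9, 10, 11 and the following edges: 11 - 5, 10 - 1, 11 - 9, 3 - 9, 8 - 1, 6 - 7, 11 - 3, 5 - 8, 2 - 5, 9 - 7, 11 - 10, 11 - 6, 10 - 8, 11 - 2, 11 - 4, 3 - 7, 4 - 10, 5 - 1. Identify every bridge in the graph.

none

The edges on the cycle 11-3-9-11 are not bridges since each lies on that cycle.
Every edge lies on some cycle, so there are no bridges.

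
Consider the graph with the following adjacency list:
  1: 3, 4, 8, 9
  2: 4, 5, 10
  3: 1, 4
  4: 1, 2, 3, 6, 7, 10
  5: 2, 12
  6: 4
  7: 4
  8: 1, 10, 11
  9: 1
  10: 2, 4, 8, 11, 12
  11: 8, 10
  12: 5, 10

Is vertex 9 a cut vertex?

Deleting 9 leaves 1 component (was 1), so 9 is not a cut vertex.

No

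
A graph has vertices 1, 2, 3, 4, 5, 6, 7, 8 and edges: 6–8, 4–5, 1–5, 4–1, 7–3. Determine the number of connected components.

2 is isolated — a component by itself.
Starting from 3 we can reach 3, 7. That is one component of size 2.
Starting from 6 we can reach 6, 8. That is one component of size 2.
Starting from 1 we can reach 1, 4, 5. That is one component of size 3.
Total: 4 components.

4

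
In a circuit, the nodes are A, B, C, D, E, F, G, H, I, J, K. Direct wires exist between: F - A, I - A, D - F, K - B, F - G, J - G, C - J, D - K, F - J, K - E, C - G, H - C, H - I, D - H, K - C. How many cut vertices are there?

1

Removing K increases the component count from 1 to 3, so K is a cut vertex.
By contrast removing H leaves 1 component; it is not a cut vertex. No other vertex is a cut vertex either.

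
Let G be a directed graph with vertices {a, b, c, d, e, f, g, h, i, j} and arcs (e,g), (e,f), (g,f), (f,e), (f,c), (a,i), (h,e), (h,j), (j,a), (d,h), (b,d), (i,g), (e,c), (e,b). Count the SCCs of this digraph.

{a, b, d, e, f, g, h, i, j} are all mutually reachable — one SCC of size 9.
{c} is an SCC by itself.
That gives 2 strongly connected components.

2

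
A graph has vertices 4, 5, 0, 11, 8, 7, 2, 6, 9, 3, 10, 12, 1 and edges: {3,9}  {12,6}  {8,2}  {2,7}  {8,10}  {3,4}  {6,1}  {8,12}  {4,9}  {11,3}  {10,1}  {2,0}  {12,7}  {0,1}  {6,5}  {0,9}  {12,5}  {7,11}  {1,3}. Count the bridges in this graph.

0

The edges on the cycle 8-12-7-11-3-1-10-8 are not bridges since each lies on that cycle.
Every edge lies on some cycle, so there are no bridges.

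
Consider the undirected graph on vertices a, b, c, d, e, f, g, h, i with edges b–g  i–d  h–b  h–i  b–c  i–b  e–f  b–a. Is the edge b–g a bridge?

Yes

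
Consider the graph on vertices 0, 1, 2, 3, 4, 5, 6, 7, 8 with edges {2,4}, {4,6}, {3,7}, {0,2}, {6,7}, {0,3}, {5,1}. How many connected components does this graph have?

3

8 is isolated — a component by itself.
Starting from 1 we can reach 1, 5. That is one component of size 2.
Starting from 0 we can reach 0, 2, 3, 4, 6, 7. That is one component of size 6.
Total: 3 components.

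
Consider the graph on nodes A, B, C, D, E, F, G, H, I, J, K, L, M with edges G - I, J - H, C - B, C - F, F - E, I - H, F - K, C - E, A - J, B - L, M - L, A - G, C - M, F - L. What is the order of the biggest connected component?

D is isolated — a component by itself.
Starting from A we can reach A, G, H, I, J. That is one component of size 5.
Starting from B we can reach B, C, E, F, K, L, M. That is one component of size 7.
The largest has 7 vertices.

7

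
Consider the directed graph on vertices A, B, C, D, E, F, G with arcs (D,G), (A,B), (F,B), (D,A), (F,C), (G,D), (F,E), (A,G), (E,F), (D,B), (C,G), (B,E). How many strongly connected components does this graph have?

{A, B, C, D, E, F, G} are all mutually reachable — one SCC of size 7.
That gives 1 strongly connected component.

1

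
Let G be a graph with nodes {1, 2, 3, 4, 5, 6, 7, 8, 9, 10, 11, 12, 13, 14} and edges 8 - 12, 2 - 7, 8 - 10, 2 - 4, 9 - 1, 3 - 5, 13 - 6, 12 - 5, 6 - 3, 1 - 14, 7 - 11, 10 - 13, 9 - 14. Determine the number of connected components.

Starting from 1 we can reach 1, 9, 14. That is one component of size 3.
Starting from 2 we can reach 2, 4, 7, 11. That is one component of size 4.
Starting from 3 we can reach 3, 5, 6, 8, 10, 12, 13. That is one component of size 7.
Total: 3 components.

3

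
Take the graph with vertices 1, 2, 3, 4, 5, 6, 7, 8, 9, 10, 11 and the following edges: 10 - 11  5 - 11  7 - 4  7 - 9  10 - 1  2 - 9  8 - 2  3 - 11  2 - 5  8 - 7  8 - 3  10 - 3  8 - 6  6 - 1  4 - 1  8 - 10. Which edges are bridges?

The edges on the cycle 8-10-3-8 are not bridges since each lies on that cycle.
Every edge lies on some cycle, so there are no bridges.

none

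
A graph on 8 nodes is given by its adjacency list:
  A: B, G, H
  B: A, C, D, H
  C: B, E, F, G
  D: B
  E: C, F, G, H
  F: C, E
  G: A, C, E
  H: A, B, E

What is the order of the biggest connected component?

8

Starting from A we can reach A, B, C, D, E, F, G, H. That is one component of size 8.
The largest has 8 vertices.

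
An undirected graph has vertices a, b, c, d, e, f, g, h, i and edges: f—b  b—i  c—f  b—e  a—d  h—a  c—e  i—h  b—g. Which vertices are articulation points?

a, b, h, i

Removing a increases the component count from 1 to 2, so a is a cut vertex.
Removing b increases the component count from 1 to 3, so b is a cut vertex.
Removing h increases the component count from 1 to 2, so h is a cut vertex.
Likewise i is a cut vertex.
By contrast removing d leaves 1 component; it is not a cut vertex. No other vertex is a cut vertex either.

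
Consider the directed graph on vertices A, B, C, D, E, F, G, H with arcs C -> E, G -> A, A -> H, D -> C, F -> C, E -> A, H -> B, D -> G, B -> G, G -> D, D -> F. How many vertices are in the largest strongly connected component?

{A, B, C, D, E, F, G, H} are all mutually reachable — one SCC of size 8.
The largest has 8 vertices.

8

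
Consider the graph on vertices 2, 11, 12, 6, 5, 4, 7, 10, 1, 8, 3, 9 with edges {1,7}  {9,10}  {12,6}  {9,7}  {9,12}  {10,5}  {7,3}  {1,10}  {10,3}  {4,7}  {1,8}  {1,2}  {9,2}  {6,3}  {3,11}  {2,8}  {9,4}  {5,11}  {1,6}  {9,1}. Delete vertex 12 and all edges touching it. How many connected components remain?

1

With 12 gone, the remaining components are: {1, 2, 3, 4, 5, 6, 7, 8, 9, 10, 11}.
That is 1 component.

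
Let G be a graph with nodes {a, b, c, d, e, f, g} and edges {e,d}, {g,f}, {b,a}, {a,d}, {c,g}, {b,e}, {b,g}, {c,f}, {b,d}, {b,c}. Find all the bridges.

none

The edges on the cycle b-e-d-b are not bridges since each lies on that cycle.
Every edge lies on some cycle, so there are no bridges.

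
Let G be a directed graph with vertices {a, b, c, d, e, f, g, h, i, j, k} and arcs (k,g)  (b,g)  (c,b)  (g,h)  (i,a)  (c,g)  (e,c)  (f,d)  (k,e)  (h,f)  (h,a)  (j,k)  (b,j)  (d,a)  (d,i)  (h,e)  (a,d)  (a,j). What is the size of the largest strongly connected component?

11

{a, b, c, d, e, f, g, h, i, j, k} are all mutually reachable — one SCC of size 11.
The largest has 11 vertices.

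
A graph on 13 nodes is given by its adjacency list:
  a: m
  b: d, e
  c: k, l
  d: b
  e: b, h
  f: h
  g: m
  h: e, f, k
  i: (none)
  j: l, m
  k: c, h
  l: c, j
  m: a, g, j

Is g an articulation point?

No

Deleting g leaves 2 components (was 2), so g is not a cut vertex.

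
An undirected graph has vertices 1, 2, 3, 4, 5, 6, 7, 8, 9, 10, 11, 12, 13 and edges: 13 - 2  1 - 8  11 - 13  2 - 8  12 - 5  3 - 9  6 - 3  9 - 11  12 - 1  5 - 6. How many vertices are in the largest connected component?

10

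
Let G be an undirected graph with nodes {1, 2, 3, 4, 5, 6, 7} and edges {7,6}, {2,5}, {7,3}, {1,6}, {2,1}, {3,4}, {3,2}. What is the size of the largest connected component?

7

Starting from 1 we can reach 1, 2, 3, 4, 5, 6, 7. That is one component of size 7.
The largest has 7 vertices.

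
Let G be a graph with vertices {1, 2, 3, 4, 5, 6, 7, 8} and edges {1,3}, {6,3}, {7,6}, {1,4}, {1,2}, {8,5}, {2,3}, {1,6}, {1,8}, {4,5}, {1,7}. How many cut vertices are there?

Removing 1 increases the component count from 1 to 2, so 1 is a cut vertex.
By contrast removing 6 leaves 1 component; it is not a cut vertex. No other vertex is a cut vertex either.

1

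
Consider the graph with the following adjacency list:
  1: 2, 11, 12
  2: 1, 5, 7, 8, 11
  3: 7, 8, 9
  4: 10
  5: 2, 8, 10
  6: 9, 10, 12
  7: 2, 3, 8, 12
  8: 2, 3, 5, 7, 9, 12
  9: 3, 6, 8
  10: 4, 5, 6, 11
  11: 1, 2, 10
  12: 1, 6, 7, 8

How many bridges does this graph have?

1

The edges on the cycle 8-9-6-12-8 are not bridges since each lies on that cycle.
But removing 10-4 disconnects 10 from 4 — this is a bridge.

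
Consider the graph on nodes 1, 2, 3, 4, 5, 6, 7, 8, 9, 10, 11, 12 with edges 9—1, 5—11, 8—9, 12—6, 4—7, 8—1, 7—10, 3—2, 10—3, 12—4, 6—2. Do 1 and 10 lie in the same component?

The component containing 1 is {1, 8, 9}, and 10 is not in it.

No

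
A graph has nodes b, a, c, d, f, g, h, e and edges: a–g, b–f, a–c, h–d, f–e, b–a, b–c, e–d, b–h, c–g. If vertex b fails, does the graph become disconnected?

Deleting b raises the number of components from 1 to 2, so b is a cut vertex.

Yes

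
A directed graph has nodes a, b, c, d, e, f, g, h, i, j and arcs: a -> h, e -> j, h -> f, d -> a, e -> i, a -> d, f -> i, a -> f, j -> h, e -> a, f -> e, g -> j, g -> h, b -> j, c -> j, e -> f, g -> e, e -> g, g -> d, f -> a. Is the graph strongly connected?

No

There is no directed path from d to b, so the graph is not strongly connected.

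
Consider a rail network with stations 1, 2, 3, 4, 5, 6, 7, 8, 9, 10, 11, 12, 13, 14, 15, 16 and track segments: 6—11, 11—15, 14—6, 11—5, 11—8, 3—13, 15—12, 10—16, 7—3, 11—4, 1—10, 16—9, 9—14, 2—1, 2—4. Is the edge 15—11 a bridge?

Removing 15—11 leaves no path between 15 and 11: the component count goes from 2 to 3. So it is a bridge.

Yes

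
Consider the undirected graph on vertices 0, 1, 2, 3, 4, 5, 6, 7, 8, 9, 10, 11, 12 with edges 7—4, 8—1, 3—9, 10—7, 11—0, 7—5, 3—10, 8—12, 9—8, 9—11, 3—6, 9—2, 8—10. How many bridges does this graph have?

9

The edges on the cycle 3-9-8-10-3 are not bridges since each lies on that cycle.
But removing 10—7 disconnects 10 from 7; removing 3—6 disconnects 3 from 6; removing 8—1 disconnects 8 from 1; removing 7—4 disconnects 7 from 4 — these are bridges.
In total 9 edges are bridges.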